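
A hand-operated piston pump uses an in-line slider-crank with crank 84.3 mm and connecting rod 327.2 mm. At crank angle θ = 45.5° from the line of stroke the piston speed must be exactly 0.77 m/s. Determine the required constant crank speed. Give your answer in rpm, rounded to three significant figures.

For an in-line slider-crank, |v_piston| = rω|sinθ|·[1 + r cosθ/√(L² − r² sin²θ)].
With r = 0.0843 m, L = 0.3272 m, θ = 45.5°: the bracketed kinematic factor |dx/dθ| = 0.071173 m.
ω = v/|dx/dθ| = 0.77/0.071173 = 10.819 rad/s.
N = 60ω/(2π) = 103.31 rpm.

103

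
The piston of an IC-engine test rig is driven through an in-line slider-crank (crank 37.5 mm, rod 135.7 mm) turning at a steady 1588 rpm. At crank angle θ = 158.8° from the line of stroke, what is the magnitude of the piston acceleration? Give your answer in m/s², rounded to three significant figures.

ω = 2π·1588/60 = 166.3 rad/s
x(θ) = r cosθ + √(L² − r² sin²θ); with ω constant, a = ω²·d²x/dθ².
d²x/dθ² = −r cosθ − r²(cos2θ)/√u − r⁴ sin²2θ/(4u^{3/2}),  u = L² − r² sin²θ = 0.0182306 m².
Substituting r = 0.0375 m, L = 0.1357 m, θ = 158.8°: d²x/dθ² = +0.02718 m.
a = ω²·d²x/dθ² = (166.3)²·(+0.02718) = +751.63 m/s²;  |a| = 751.63 m/s².

752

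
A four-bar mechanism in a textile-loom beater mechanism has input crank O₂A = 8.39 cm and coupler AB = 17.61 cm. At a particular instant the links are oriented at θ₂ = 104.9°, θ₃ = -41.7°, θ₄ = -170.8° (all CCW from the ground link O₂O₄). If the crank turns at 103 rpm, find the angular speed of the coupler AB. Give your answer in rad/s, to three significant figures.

6.59

ω₂ = 10.79 rad/s (from 103 rpm).
Differentiating the loop-closure r₂e^{iθ₂}+r₃e^{iθ₃}=r₁+r₄e^{iθ₄} gives r₂ω₂e^{iθ₂}+r₃ω₃e^{iθ₃}=r₄ω₄e^{iθ₄}.
Eliminating the other unknown: ω₃ = r₂ω₂ sin(θ₄−θ₂) / [r₃ sin(θ₃−θ₄)].
Numerator sine = +0.99506; denominator sine = +0.77605.
Result = 0.0839·10.79·(+0.99506) / (0.1761·(+0.77605)) = +6.5891 rad/s; magnitude 6.5891 rad/s.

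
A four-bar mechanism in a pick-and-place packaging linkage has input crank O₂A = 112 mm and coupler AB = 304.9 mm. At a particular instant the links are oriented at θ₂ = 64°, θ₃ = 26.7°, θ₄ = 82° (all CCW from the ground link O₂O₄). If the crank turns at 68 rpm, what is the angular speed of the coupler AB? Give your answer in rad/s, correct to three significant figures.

ω₂ = 7.121 rad/s (from 68 rpm).
Differentiating the loop-closure r₂e^{iθ₂}+r₃e^{iθ₃}=r₁+r₄e^{iθ₄} gives r₂ω₂e^{iθ₂}+r₃ω₃e^{iθ₃}=r₄ω₄e^{iθ₄}.
Eliminating the other unknown: ω₃ = r₂ω₂ sin(θ₄−θ₂) / [r₃ sin(θ₃−θ₄)].
Numerator sine = +0.30902; denominator sine = -0.82214.
Result = 0.112·7.121·(+0.30902) / (0.3049·(-0.82214)) = -0.98318 rad/s; magnitude 0.98318 rad/s.

0.983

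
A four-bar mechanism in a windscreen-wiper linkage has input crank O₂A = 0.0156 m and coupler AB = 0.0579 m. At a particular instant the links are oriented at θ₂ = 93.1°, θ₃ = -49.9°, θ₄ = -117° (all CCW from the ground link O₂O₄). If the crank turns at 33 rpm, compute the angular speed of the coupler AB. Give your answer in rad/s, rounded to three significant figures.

0.507

ω₂ = 3.456 rad/s (from 33 rpm).
Differentiating the loop-closure r₂e^{iθ₂}+r₃e^{iθ₃}=r₁+r₄e^{iθ₄} gives r₂ω₂e^{iθ₂}+r₃ω₃e^{iθ₃}=r₄ω₄e^{iθ₄}.
Eliminating the other unknown: ω₃ = r₂ω₂ sin(θ₄−θ₂) / [r₃ sin(θ₃−θ₄)].
Numerator sine = +0.50151; denominator sine = +0.92119.
Result = 0.0156·3.456·(+0.50151) / (0.0579·(+0.92119)) = +0.5069 rad/s; magnitude 0.5069 rad/s.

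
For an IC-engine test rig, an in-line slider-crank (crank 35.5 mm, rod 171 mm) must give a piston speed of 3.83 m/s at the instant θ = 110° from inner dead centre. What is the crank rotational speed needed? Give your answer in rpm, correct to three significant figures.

For an in-line slider-crank, |v_piston| = rω|sinθ|·[1 + r cosθ/√(L² − r² sin²θ)].
With r = 0.0355 m, L = 0.171 m, θ = 110°: the bracketed kinematic factor |dx/dθ| = 0.030944 m.
ω = v/|dx/dθ| = 3.83/0.030944 = 123.77 rad/s.
N = 60ω/(2π) = 1181.9 rpm.

1180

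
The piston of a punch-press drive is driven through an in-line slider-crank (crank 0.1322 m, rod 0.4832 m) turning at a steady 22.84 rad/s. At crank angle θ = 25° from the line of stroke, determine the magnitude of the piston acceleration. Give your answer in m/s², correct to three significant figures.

74.9

ω = 22.84 rad/s
x(θ) = r cosθ + √(L² − r² sin²θ); with ω constant, a = ω²·d²x/dθ².
d²x/dθ² = −r cosθ − r²(cos2θ)/√u − r⁴ sin²2θ/(4u^{3/2}),  u = L² − r² sin²θ = 0.230361 m².
Substituting r = 0.1322 m, L = 0.4832 m, θ = 25°: d²x/dθ² = -0.14363 m.
a = ω²·d²x/dθ² = (22.84)²·(-0.14363) = -74.924 m/s²;  |a| = 74.924 m/s².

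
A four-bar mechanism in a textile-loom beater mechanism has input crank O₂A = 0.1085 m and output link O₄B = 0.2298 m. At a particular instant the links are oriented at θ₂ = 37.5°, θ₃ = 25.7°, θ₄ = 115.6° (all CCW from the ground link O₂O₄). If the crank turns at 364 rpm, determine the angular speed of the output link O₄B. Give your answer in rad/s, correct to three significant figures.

3.68

ω₂ = 38.12 rad/s (from 364 rpm).
Differentiating the loop-closure r₂e^{iθ₂}+r₃e^{iθ₃}=r₁+r₄e^{iθ₄} gives r₂ω₂e^{iθ₂}+r₃ω₃e^{iθ₃}=r₄ω₄e^{iθ₄}.
Eliminating the other unknown: ω₄ = r₂ω₂ sin(θ₂−θ₃) / [r₄ sin(θ₄−θ₃)].
Numerator sine = +0.20450; denominator sine = +1.00000.
Result = 0.1085·38.12·(+0.20450) / (0.2298·(+1.00000)) = +3.6804 rad/s; magnitude 3.6804 rad/s.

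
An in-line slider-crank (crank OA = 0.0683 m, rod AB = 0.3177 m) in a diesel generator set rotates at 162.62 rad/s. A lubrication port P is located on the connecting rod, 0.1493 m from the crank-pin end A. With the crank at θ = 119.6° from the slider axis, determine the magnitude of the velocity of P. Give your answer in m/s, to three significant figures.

ω = 162.6 rad/s.  Crank-pin speed |V_A| = rω = 11.107 m/s, perpendicular to OA.
Rod angle: sinφ = −(r/L) sinθ ⇒ φ = -10.773°; ω_rod = −rω cosθ/√(L²−r²sin²θ) = +17.578 rad/s.
V_P = V_A + ω_rod × AP, with AP = 0.1493 m along the rod.
Components: V_Px = −rω sinθ − a·ω_rod·sinφ = -9.1669 m/s;  V_Py = rω cosθ + a·ω_rod·cosφ = -2.908 m/s.
|V_P| = √(V_Px² + V_Py²) = 9.6171 m/s.

9.62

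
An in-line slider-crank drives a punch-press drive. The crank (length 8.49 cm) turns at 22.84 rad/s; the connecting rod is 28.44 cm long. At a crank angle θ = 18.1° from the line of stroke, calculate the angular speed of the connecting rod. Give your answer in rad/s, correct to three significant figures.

6.51

ω = 22.84 rad/s
The rod makes angle φ with the slider axis where L sinφ = r sinθ; differentiating, L cosφ·φ̇ = r ω cosθ.
L cosφ = √(L² − r² sin²θ) = 0.28317 m.
|ω_rod| = r ω |cosθ| / √(L² − r² sin²θ) = 0.0849·22.84·0.95052/0.28317 = 6.5089 rad/s.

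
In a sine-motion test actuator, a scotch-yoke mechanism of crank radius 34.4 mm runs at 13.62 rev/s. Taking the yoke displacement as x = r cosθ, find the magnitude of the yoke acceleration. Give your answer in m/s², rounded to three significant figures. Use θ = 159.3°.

236

ω = 85.58 rad/s (from 13.62 rev/s).
x = r cosθ ⇒ ẍ = −rω² cosθ (ω constant).
|a| = rω²|cosθ| = 0.0344·(85.58)²·|cos 159.3°| = 235.66 m/s².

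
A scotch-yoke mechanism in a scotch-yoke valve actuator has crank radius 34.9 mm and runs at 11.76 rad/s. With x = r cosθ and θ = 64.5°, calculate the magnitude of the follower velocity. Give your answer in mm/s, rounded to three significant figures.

370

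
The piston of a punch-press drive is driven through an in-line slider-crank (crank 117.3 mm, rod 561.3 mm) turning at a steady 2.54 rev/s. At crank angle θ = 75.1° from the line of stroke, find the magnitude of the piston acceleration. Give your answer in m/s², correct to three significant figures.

ω = 2π·2.54 = 15.96 rad/s
x(θ) = r cosθ + √(L² − r² sin²θ); with ω constant, a = ω²·d²x/dθ².
d²x/dθ² = −r cosθ − r²(cos2θ)/√u − r⁴ sin²2θ/(4u^{3/2}),  u = L² − r² sin²θ = 0.302208 m².
Substituting r = 0.1173 m, L = 0.5613 m, θ = 75.1°: d²x/dθ² = -0.0085128 m.
a = ω²·d²x/dθ² = (15.96)²·(-0.0085128) = -2.1682 m/s²;  |a| = 2.1682 m/s².

2.17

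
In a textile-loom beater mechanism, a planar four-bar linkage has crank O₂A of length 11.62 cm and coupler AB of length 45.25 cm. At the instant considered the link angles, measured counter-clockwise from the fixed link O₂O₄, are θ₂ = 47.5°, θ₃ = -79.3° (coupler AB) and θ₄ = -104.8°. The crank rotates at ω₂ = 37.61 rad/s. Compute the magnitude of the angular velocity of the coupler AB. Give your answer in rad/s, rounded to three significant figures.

10.4

ω₂ = 37.61 rad/s
Differentiating the loop-closure r₂e^{iθ₂}+r₃e^{iθ₃}=r₁+r₄e^{iθ₄} gives r₂ω₂e^{iθ₂}+r₃ω₃e^{iθ₃}=r₄ω₄e^{iθ₄}.
Eliminating the other unknown: ω₃ = r₂ω₂ sin(θ₄−θ₂) / [r₃ sin(θ₃−θ₄)].
Numerator sine = -0.46484; denominator sine = +0.43051.
Result = 0.1162·37.61·(-0.46484) / (0.4525·(+0.43051)) = -10.428 rad/s; magnitude 10.428 rad/s.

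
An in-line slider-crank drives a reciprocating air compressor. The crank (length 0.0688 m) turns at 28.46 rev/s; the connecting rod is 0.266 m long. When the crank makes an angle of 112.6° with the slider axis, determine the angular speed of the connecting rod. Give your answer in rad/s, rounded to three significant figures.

ω = 178.8 rad/s (converted from 28.46 rev/s).
The rod makes angle φ with the slider axis where L sinφ = r sinθ; differentiating, L cosφ·φ̇ = r ω cosθ.
L cosφ = √(L² − r² sin²θ) = 0.25831 m.
|ω_rod| = r ω |cosθ| / √(L² − r² sin²θ) = 0.0688·178.8·0.38430/0.25831 = 18.304 rad/s.

18.3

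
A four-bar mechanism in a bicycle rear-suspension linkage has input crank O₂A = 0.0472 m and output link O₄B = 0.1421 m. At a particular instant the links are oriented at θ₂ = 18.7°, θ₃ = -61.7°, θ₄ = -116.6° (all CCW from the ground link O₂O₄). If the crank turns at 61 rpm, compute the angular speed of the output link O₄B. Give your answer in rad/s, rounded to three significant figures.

ω₂ = 6.388 rad/s (from 61 rpm).
Differentiating the loop-closure r₂e^{iθ₂}+r₃e^{iθ₃}=r₁+r₄e^{iθ₄} gives r₂ω₂e^{iθ₂}+r₃ω₃e^{iθ₃}=r₄ω₄e^{iθ₄}.
Eliminating the other unknown: ω₄ = r₂ω₂ sin(θ₂−θ₃) / [r₄ sin(θ₄−θ₃)].
Numerator sine = +0.98600; denominator sine = -0.81815.
Result = 0.0472·6.388·(+0.98600) / (0.1421·(-0.81815)) = -2.5571 rad/s; magnitude 2.5571 rad/s.

2.56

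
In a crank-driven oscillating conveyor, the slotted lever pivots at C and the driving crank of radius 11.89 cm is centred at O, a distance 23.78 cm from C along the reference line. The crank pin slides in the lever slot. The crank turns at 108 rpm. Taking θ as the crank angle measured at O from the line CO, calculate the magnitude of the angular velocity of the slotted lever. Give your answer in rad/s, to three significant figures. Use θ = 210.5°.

ω = 11.31 rad/s (from 108 rpm).
Crank pin A relative to C: A = (d + r cosθ, r sinθ); lever angle φ = atan2(r sinθ, d + r cosθ).
Differentiating tanφ: φ̇ = rω(d cosθ + r)/(d² + r² + 2dr cosθ).
d² + r² + 2dr cosθ = |CA|² = 0.0219619 m²;  d cosθ + r = -0.085995 m.
|ω_lever| = |0.1189·11.31·-0.085995| / 0.0219619 = 5.2655 rad/s.

5.27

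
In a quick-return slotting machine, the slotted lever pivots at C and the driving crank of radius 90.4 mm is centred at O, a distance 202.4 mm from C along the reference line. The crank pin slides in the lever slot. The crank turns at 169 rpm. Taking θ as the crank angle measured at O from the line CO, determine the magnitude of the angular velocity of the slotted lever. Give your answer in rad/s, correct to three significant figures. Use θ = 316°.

5.00

ω = 17.7 rad/s (from 169 rpm).
Crank pin A relative to C: A = (d + r cosθ, r sinθ); lever angle φ = atan2(r sinθ, d + r cosθ).
Differentiating tanφ: φ̇ = rω(d cosθ + r)/(d² + r² + 2dr cosθ).
d² + r² + 2dr cosθ = |CA|² = 0.0754614 m²;  d cosθ + r = +0.23599 m.
|ω_lever| = |0.0904·17.7·+0.23599| / 0.0754614 = 5.0033 rad/s.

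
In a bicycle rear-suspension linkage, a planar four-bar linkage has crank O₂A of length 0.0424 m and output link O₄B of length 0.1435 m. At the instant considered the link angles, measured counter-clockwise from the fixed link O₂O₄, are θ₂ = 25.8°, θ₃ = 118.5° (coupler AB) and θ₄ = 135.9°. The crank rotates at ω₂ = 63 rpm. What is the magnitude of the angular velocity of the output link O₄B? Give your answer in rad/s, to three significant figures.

ω₂ = 6.597 rad/s (from 63 rpm).
Differentiating the loop-closure r₂e^{iθ₂}+r₃e^{iθ₃}=r₁+r₄e^{iθ₄} gives r₂ω₂e^{iθ₂}+r₃ω₃e^{iθ₃}=r₄ω₄e^{iθ₄}.
Eliminating the other unknown: ω₄ = r₂ω₂ sin(θ₂−θ₃) / [r₄ sin(θ₄−θ₃)].
Numerator sine = -0.99889; denominator sine = +0.29904.
Result = 0.0424·6.597·(-0.99889) / (0.1435·(+0.29904)) = -6.5113 rad/s; magnitude 6.5113 rad/s.

6.51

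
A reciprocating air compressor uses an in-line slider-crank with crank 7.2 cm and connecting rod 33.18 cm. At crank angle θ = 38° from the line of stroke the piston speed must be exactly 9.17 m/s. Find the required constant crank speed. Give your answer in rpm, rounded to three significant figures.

For an in-line slider-crank, |v_piston| = rω|sinθ|·[1 + r cosθ/√(L² − r² sin²θ)].
With r = 0.072 m, L = 0.3318 m, θ = 38°: the bracketed kinematic factor |dx/dθ| = 0.051976 m.
ω = v/|dx/dθ| = 9.17/0.051976 = 176.43 rad/s.
N = 60ω/(2π) = 1684.8 rpm.

1680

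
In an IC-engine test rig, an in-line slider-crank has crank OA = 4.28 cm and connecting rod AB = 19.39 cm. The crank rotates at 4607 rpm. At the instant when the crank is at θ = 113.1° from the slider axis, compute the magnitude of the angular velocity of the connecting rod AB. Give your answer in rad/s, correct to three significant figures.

42.7

ω = 482.4 rad/s (converted from 4607 rpm).
The rod makes angle φ with the slider axis where L sinφ = r sinθ; differentiating, L cosφ·φ̇ = r ω cosθ.
L cosφ = √(L² − r² sin²θ) = 0.18986 m.
|ω_rod| = r ω |cosθ| / √(L² − r² sin²θ) = 0.0428·482.4·0.39234/0.18986 = 42.669 rad/s.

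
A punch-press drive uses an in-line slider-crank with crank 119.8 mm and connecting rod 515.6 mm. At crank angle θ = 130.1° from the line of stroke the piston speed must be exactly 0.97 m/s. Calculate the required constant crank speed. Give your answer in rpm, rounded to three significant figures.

For an in-line slider-crank, |v_piston| = rω|sinθ|·[1 + r cosθ/√(L² − r² sin²θ)].
With r = 0.1198 m, L = 0.5156 m, θ = 130.1°: the bracketed kinematic factor |dx/dθ| = 0.077701 m.
ω = v/|dx/dθ| = 0.97/0.077701 = 12.484 rad/s.
N = 60ω/(2π) = 119.21 rpm.

119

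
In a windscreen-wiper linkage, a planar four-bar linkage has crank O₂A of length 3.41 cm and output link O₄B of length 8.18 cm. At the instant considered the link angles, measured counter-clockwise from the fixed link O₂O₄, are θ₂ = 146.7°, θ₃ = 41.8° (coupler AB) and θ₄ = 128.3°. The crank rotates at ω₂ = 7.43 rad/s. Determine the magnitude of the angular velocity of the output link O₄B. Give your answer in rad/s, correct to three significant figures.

ω₂ = 7.43 rad/s
Differentiating the loop-closure r₂e^{iθ₂}+r₃e^{iθ₃}=r₁+r₄e^{iθ₄} gives r₂ω₂e^{iθ₂}+r₃ω₃e^{iθ₃}=r₄ω₄e^{iθ₄}.
Eliminating the other unknown: ω₄ = r₂ω₂ sin(θ₂−θ₃) / [r₄ sin(θ₄−θ₃)].
Numerator sine = +0.96638; denominator sine = +0.99813.
Result = 0.0341·7.43·(+0.96638) / (0.0818·(+0.99813)) = +2.9988 rad/s; magnitude 2.9988 rad/s.

3.00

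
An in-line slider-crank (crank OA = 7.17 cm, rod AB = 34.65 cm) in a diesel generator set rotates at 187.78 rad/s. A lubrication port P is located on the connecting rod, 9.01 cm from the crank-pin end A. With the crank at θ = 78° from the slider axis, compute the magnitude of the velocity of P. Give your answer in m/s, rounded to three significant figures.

ω = 187.8 rad/s.  Crank-pin speed |V_A| = rω = 13.464 m/s, perpendicular to OA.
Rod angle: sinφ = −(r/L) sinθ ⇒ φ = -11.678°; ω_rod = −rω cosθ/√(L²−r²sin²θ) = -8.2495 rad/s.
V_P = V_A + ω_rod × AP, with AP = 0.0901 m along the rod.
Components: V_Px = −rω sinθ − a·ω_rod·sinφ = -13.32 m/s;  V_Py = rω cosθ + a·ω_rod·cosφ = +2.0714 m/s.
|V_P| = √(V_Px² + V_Py²) = 13.48 m/s.

13.5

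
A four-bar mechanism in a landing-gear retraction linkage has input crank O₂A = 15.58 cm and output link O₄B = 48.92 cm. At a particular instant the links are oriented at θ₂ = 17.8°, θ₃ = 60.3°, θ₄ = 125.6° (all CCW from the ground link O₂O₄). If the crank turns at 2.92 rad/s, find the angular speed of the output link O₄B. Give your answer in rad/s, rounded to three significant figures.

0.692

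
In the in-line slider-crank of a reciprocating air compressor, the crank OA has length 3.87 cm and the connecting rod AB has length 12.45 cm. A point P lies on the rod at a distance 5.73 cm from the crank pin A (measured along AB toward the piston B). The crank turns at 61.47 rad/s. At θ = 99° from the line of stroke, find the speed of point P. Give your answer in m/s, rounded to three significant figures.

2.30

ω = 61.47 rad/s.  Crank-pin speed |V_A| = rω = 2.3789 m/s, perpendicular to OA.
Rod angle: sinφ = −(r/L) sinθ ⇒ φ = -17.880°; ω_rod = −rω cosθ/√(L²−r²sin²θ) = +3.1408 rad/s.
V_P = V_A + ω_rod × AP, with AP = 0.0573 m along the rod.
Components: V_Px = −rω sinθ − a·ω_rod·sinφ = -2.2943 m/s;  V_Py = rω cosθ + a·ω_rod·cosφ = -0.20087 m/s.
|V_P| = √(V_Px² + V_Py²) = 2.3031 m/s.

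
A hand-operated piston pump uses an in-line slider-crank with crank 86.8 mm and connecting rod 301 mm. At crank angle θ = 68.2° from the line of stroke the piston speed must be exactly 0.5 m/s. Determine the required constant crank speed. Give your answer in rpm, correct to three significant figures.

53.3

For an in-line slider-crank, |v_piston| = rω|sinθ|·[1 + r cosθ/√(L² − r² sin²θ)].
With r = 0.0868 m, L = 0.301 m, θ = 68.2°: the bracketed kinematic factor |dx/dθ| = 0.08955 m.
ω = v/|dx/dθ| = 0.5/0.08955 = 5.5834 rad/s.
N = 60ω/(2π) = 53.318 rpm.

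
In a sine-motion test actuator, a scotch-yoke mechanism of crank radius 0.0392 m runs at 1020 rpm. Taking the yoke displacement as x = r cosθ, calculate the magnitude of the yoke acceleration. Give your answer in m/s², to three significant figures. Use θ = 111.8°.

ω = 106.8 rad/s (from 1020 rpm).
x = r cosθ ⇒ ẍ = −rω² cosθ (ω constant).
|a| = rω²|cosθ| = 0.0392·(106.8)²·|cos 111.8°| = 166.09 m/s².

166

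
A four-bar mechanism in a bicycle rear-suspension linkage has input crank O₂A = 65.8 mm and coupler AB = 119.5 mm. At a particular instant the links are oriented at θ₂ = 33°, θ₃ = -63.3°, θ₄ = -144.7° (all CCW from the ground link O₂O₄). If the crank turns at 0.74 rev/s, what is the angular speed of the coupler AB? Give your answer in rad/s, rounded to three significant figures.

0.104

ω₂ = 4.65 rad/s (from 0.74 rev/s).
Differentiating the loop-closure r₂e^{iθ₂}+r₃e^{iθ₃}=r₁+r₄e^{iθ₄} gives r₂ω₂e^{iθ₂}+r₃ω₃e^{iθ₃}=r₄ω₄e^{iθ₄}.
Eliminating the other unknown: ω₃ = r₂ω₂ sin(θ₄−θ₂) / [r₃ sin(θ₃−θ₄)].
Numerator sine = -0.04013; denominator sine = +0.98876.
Result = 0.0658·4.65·(-0.04013) / (0.1195·(+0.98876)) = -0.10391 rad/s; magnitude 0.10391 rad/s.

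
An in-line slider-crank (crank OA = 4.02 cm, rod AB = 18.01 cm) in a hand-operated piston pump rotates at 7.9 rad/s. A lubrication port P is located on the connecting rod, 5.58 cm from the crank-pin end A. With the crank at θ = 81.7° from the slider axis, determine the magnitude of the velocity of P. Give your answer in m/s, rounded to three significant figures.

0.319

ω = 7.9 rad/s.  Crank-pin speed |V_A| = rω = 0.31758 m/s, perpendicular to OA.
Rod angle: sinφ = −(r/L) sinθ ⇒ φ = -12.760°; ω_rod = −rω cosθ/√(L²−r²sin²θ) = -0.261 rad/s.
V_P = V_A + ω_rod × AP, with AP = 0.0558 m along the rod.
Components: V_Px = −rω sinθ − a·ω_rod·sinφ = -0.31747 m/s;  V_Py = rω cosθ + a·ω_rod·cosφ = +0.031641 m/s.
|V_P| = √(V_Px² + V_Py²) = 0.31904 m/s.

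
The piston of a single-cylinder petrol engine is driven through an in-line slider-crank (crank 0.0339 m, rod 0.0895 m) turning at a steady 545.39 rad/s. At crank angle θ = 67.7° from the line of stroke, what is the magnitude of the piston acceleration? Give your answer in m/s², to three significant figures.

1000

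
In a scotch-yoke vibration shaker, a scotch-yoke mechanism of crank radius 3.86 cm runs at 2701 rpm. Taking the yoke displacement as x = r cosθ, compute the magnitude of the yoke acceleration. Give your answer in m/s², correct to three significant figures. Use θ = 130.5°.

2010

ω = 282.8 rad/s (from 2701 rpm).
x = r cosθ ⇒ ẍ = −rω² cosθ (ω constant).
|a| = rω²|cosθ| = 0.0386·(282.8)²·|cos 130.5°| = 2005.6 m/s².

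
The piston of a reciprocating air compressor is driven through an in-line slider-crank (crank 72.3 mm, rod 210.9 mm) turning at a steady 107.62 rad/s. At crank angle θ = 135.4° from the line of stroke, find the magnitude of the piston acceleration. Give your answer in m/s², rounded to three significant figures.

ω = 107.6 rad/s
x(θ) = r cosθ + √(L² − r² sin²θ); with ω constant, a = ω²·d²x/dθ².
d²x/dθ² = −r cosθ − r²(cos2θ)/√u − r⁴ sin²2θ/(4u^{3/2}),  u = L² − r² sin²θ = 0.0419017 m².
Substituting r = 0.0723 m, L = 0.2109 m, θ = 135.4°: d²x/dθ² = +0.050327 m.
a = ω²·d²x/dθ² = (107.6)²·(+0.050327) = +582.89 m/s²;  |a| = 582.89 m/s².

583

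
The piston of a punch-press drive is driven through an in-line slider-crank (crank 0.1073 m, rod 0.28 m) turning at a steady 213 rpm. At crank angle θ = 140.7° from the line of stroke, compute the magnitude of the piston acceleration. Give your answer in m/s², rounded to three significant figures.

36.4

ω = 2π·213/60 = 22.31 rad/s
x(θ) = r cosθ + √(L² − r² sin²θ); with ω constant, a = ω²·d²x/dθ².
d²x/dθ² = −r cosθ − r²(cos2θ)/√u − r⁴ sin²2θ/(4u^{3/2}),  u = L² − r² sin²θ = 0.0737812 m².
Substituting r = 0.1073 m, L = 0.28 m, θ = 140.7°: d²x/dθ² = +0.073066 m.
a = ω²·d²x/dθ² = (22.31)²·(+0.073066) = +36.352 m/s²;  |a| = 36.352 m/s².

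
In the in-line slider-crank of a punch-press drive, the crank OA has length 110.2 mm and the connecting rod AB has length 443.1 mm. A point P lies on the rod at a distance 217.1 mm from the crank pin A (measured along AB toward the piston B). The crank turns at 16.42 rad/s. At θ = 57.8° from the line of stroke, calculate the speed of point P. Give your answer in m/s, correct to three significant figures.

1.71

ω = 16.42 rad/s.  Crank-pin speed |V_A| = rω = 1.8095 m/s, perpendicular to OA.
Rod angle: sinφ = −(r/L) sinθ ⇒ φ = -12.149°; ω_rod = −rω cosθ/√(L²−r²sin²θ) = -2.226 rad/s.
V_P = V_A + ω_rod × AP, with AP = 0.2171 m along the rod.
Components: V_Px = −rω sinθ − a·ω_rod·sinφ = -1.6329 m/s;  V_Py = rω cosθ + a·ω_rod·cosφ = +0.4918 m/s.
|V_P| = √(V_Px² + V_Py²) = 1.7053 m/s.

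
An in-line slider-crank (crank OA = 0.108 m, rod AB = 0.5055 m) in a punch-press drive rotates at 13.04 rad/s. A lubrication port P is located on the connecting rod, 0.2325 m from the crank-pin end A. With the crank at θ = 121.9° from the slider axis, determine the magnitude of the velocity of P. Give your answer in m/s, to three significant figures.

ω = 13.04 rad/s.  Crank-pin speed |V_A| = rω = 1.4083 m/s, perpendicular to OA.
Rod angle: sinφ = −(r/L) sinθ ⇒ φ = -10.450°; ω_rod = −rω cosθ/√(L²−r²sin²θ) = +1.4971 rad/s.
V_P = V_A + ω_rod × AP, with AP = 0.2325 m along the rod.
Components: V_Px = −rω sinθ − a·ω_rod·sinφ = -1.1325 m/s;  V_Py = rω cosθ + a·ω_rod·cosφ = -0.40192 m/s.
|V_P| = √(V_Px² + V_Py²) = 1.2017 m/s.

1.20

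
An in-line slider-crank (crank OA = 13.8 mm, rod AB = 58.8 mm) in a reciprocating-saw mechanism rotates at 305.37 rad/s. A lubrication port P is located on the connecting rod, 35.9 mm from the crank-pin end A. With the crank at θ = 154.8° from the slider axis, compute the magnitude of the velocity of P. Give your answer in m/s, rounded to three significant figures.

2.15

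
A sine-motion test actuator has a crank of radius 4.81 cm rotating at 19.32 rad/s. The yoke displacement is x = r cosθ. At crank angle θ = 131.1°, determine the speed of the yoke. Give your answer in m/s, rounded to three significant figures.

0.700

ω = 19.32 rad/s
x = r cosθ ⇒ ẋ = −rω sinθ.
|v| = rω|sinθ| = 0.0481·19.32·|sin 131.1°| = 0.70028 m/s.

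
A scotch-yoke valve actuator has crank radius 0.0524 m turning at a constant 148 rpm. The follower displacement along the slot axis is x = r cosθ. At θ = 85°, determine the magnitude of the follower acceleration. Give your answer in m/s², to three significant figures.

1.10

ω = 15.5 rad/s (from 148 rpm).
x = r cosθ ⇒ ẍ = −rω² cosθ (ω constant).
|a| = rω²|cosθ| = 0.0524·(15.5)²·|cos 85°| = 1.097 m/s².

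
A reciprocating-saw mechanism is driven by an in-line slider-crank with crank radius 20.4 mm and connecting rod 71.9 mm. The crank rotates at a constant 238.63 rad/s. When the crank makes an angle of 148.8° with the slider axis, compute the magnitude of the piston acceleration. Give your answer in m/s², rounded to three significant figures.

ω = 238.6 rad/s
x(θ) = r cosθ + √(L² − r² sin²θ); with ω constant, a = ω²·d²x/dθ².
d²x/dθ² = −r cosθ − r²(cos2θ)/√u − r⁴ sin²2θ/(4u^{3/2}),  u = L² − r² sin²θ = 0.00505793 m².
Substituting r = 0.0204 m, L = 0.0719 m, θ = 148.8°: d²x/dθ² = +0.014644 m.
a = ω²·d²x/dθ² = (238.6)²·(+0.014644) = +833.89 m/s²;  |a| = 833.89 m/s².

834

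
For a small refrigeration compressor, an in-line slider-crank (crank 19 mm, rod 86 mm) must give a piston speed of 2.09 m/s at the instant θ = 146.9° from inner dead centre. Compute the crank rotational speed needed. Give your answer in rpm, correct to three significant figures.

For an in-line slider-crank, |v_piston| = rω|sinθ|·[1 + r cosθ/√(L² − r² sin²θ)].
With r = 0.019 m, L = 0.086 m, θ = 146.9°: the bracketed kinematic factor |dx/dθ| = 0.0084415 m.
ω = v/|dx/dθ| = 2.09/0.0084415 = 247.59 rad/s.
N = 60ω/(2π) = 2364.3 rpm.

2360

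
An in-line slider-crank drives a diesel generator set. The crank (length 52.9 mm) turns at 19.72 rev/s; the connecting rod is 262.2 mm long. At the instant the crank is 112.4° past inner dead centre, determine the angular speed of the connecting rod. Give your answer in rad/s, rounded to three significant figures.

9.70

ω = 123.9 rad/s (converted from 19.72 rev/s).
The rod makes angle φ with the slider axis where L sinφ = r sinθ; differentiating, L cosφ·φ̇ = r ω cosθ.
L cosφ = √(L² − r² sin²θ) = 0.2576 m.
|ω_rod| = r ω |cosθ| / √(L² − r² sin²θ) = 0.0529·123.9·0.38107/0.2576 = 9.6963 rad/s.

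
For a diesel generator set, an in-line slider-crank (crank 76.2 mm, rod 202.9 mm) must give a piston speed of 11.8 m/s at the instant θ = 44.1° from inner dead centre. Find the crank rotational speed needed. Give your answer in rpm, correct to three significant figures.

1660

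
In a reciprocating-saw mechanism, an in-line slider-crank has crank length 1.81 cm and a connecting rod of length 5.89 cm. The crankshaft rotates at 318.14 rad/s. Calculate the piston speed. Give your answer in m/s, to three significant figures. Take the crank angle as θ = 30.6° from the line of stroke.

ω = 318.1 rad/s
For an in-line slider-crank, x = r cosθ + √(L² − r² sin²θ), so v = −rω sinθ·[1 + r cosθ/√(L² − r² sin²θ)].
With r = 0.0181 m, L = 0.0589 m, θ = 30.6°: √(L² − r² sin²θ) = 0.058175 m.
v = −0.0181·318.1·0.50904·[1 + 0.0181·0.86074/0.058175] = -3.7162 m/s.
|v| = 3.7162 m/s.

3.72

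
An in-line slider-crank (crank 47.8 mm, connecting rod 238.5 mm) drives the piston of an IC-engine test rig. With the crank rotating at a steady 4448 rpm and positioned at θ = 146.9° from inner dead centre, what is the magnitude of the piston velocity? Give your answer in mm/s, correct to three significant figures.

10100

ω = 2π·4448/60 = 465.8 rad/s
For an in-line slider-crank, x = r cosθ + √(L² − r² sin²θ), so v = −rω sinθ·[1 + r cosθ/√(L² − r² sin²θ)].
With r = 0.0478 m, L = 0.2385 m, θ = 146.9°: √(L² − r² sin²θ) = 0.23707 m.
v = −0.0478·465.8·0.54610·[1 + 0.0478·-0.83772/0.23707] = -10.105 m/s.
|v| = 10.105 m/s = 10105 mm/s.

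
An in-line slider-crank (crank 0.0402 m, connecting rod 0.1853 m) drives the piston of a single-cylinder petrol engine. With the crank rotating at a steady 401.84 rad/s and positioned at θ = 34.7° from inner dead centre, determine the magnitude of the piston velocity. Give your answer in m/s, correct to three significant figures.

10.8

ω = 401.8 rad/s
For an in-line slider-crank, x = r cosθ + √(L² − r² sin²θ), so v = −rω sinθ·[1 + r cosθ/√(L² − r² sin²θ)].
With r = 0.0402 m, L = 0.1853 m, θ = 34.7°: √(L² − r² sin²θ) = 0.18388 m.
v = −0.0402·401.8·0.56928·[1 + 0.0402·0.82214/0.18388] = -10.849 m/s.
|v| = 10.849 m/s.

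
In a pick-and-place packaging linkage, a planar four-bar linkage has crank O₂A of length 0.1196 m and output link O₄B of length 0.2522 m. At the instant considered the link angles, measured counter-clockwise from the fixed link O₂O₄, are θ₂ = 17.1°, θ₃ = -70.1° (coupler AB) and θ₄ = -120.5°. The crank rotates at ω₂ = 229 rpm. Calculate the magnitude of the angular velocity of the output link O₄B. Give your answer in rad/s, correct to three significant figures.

14.7

ω₂ = 23.98 rad/s (from 229 rpm).
Differentiating the loop-closure r₂e^{iθ₂}+r₃e^{iθ₃}=r₁+r₄e^{iθ₄} gives r₂ω₂e^{iθ₂}+r₃ω₃e^{iθ₃}=r₄ω₄e^{iθ₄}.
Eliminating the other unknown: ω₄ = r₂ω₂ sin(θ₂−θ₃) / [r₄ sin(θ₄−θ₃)].
Numerator sine = +0.99881; denominator sine = -0.77051.
Result = 0.1196·23.98·(+0.99881) / (0.2522·(-0.77051)) = -14.742 rad/s; magnitude 14.742 rad/s.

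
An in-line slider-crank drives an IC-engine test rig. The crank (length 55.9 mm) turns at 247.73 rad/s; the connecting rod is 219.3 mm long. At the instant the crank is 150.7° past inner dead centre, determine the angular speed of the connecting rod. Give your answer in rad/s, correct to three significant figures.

ω = 247.7 rad/s
The rod makes angle φ with the slider axis where L sinφ = r sinθ; differentiating, L cosφ·φ̇ = r ω cosθ.
L cosφ = √(L² − r² sin²θ) = 0.21759 m.
|ω_rod| = r ω |cosθ| / √(L² − r² sin²θ) = 0.0559·247.7·0.87207/0.21759 = 55.502 rad/s.

55.5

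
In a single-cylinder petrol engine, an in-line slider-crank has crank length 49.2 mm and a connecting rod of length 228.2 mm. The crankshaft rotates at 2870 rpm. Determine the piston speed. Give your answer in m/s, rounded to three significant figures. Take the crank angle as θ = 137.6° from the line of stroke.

ω = 2π·2870/60 = 300.5 rad/s
For an in-line slider-crank, x = r cosθ + √(L² − r² sin²θ), so v = −rω sinθ·[1 + r cosθ/√(L² − r² sin²θ)].
With r = 0.0492 m, L = 0.2282 m, θ = 137.6°: √(L² − r² sin²θ) = 0.22578 m.
v = −0.0492·300.5·0.67430·[1 + 0.0492·-0.73846/0.22578] = -8.3663 m/s.
|v| = 8.3663 m/s.

8.37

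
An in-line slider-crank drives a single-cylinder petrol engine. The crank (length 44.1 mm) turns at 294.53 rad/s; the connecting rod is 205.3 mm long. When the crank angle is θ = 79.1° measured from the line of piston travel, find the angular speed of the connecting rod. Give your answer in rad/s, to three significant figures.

12.2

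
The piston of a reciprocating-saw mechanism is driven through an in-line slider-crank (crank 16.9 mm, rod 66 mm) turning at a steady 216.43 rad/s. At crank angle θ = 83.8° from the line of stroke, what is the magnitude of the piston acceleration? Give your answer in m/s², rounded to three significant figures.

119

ω = 216.4 rad/s
x(θ) = r cosθ + √(L² − r² sin²θ); with ω constant, a = ω²·d²x/dθ².
d²x/dθ² = −r cosθ − r²(cos2θ)/√u − r⁴ sin²2θ/(4u^{3/2}),  u = L² − r² sin²θ = 0.00407372 m².
Substituting r = 0.0169 m, L = 0.066 m, θ = 83.8°: d²x/dθ² = +0.0025416 m.
a = ω²·d²x/dθ² = (216.4)²·(+0.0025416) = +119.06 m/s²;  |a| = 119.06 m/s².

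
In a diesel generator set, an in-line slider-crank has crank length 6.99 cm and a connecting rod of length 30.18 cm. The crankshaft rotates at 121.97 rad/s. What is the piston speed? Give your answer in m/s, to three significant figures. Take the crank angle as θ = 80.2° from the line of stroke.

ω = 122 rad/s
For an in-line slider-crank, x = r cosθ + √(L² − r² sin²θ), so v = −rω sinθ·[1 + r cosθ/√(L² − r² sin²θ)].
With r = 0.0699 m, L = 0.3018 m, θ = 80.2°: √(L² − r² sin²θ) = 0.29383 m.
v = −0.0699·122·0.98541·[1 + 0.0699·0.17021/0.29383] = -8.7415 m/s.
|v| = 8.7415 m/s.

8.74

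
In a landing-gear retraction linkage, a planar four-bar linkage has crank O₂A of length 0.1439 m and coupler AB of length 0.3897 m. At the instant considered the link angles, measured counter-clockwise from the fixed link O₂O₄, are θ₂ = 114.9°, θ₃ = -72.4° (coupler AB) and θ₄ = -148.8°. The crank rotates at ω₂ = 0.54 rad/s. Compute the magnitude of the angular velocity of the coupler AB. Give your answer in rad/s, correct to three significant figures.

0.204

ω₂ = 0.54 rad/s
Differentiating the loop-closure r₂e^{iθ₂}+r₃e^{iθ₃}=r₁+r₄e^{iθ₄} gives r₂ω₂e^{iθ₂}+r₃ω₃e^{iθ₃}=r₄ω₄e^{iθ₄}.
Eliminating the other unknown: ω₃ = r₂ω₂ sin(θ₄−θ₂) / [r₃ sin(θ₃−θ₄)].
Numerator sine = +0.99396; denominator sine = +0.97196.
Result = 0.1439·0.54·(+0.99396) / (0.3897·(+0.97196)) = +0.20391 rad/s; magnitude 0.20391 rad/s.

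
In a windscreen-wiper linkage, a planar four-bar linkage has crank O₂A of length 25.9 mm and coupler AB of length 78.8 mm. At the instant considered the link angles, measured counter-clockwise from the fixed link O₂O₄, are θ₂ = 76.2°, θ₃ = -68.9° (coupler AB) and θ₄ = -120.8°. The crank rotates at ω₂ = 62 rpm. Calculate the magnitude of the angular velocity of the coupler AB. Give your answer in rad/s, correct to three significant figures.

0.793

ω₂ = 6.493 rad/s (from 62 rpm).
Differentiating the loop-closure r₂e^{iθ₂}+r₃e^{iθ₃}=r₁+r₄e^{iθ₄} gives r₂ω₂e^{iθ₂}+r₃ω₃e^{iθ₃}=r₄ω₄e^{iθ₄}.
Eliminating the other unknown: ω₃ = r₂ω₂ sin(θ₄−θ₂) / [r₃ sin(θ₃−θ₄)].
Numerator sine = +0.29237; denominator sine = +0.78694.
Result = 0.0259·6.493·(+0.29237) / (0.0788·(+0.78694)) = +0.79285 rad/s; magnitude 0.79285 rad/s.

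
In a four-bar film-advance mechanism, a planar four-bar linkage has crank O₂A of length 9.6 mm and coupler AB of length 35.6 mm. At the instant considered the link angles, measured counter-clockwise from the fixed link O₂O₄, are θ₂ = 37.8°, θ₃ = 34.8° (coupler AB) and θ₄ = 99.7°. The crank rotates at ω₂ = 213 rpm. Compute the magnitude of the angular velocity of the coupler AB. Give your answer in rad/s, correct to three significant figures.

5.86

ω₂ = 22.31 rad/s (from 213 rpm).
Differentiating the loop-closure r₂e^{iθ₂}+r₃e^{iθ₃}=r₁+r₄e^{iθ₄} gives r₂ω₂e^{iθ₂}+r₃ω₃e^{iθ₃}=r₄ω₄e^{iθ₄}.
Eliminating the other unknown: ω₃ = r₂ω₂ sin(θ₄−θ₂) / [r₃ sin(θ₃−θ₄)].
Numerator sine = +0.88213; denominator sine = -0.90557.
Result = 0.0096·22.31·(+0.88213) / (0.0356·(-0.90557)) = -5.8592 rad/s; magnitude 5.8592 rad/s.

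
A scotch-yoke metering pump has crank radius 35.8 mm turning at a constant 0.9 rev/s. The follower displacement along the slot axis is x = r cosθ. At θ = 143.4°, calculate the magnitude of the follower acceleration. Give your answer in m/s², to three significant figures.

0.919

ω = 5.655 rad/s (from 0.9 rev/s).
x = r cosθ ⇒ ẍ = −rω² cosθ (ω constant).
|a| = rω²|cosθ| = 0.0358·(5.655)²·|cos 143.4°| = 0.91906 m/s².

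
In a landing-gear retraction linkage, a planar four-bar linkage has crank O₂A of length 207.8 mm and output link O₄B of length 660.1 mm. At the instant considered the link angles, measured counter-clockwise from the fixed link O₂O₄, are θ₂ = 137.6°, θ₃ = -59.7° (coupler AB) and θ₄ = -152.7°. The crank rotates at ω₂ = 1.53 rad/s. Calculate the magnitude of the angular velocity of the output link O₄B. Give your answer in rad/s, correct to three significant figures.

0.143

ω₂ = 1.53 rad/s
Differentiating the loop-closure r₂e^{iθ₂}+r₃e^{iθ₃}=r₁+r₄e^{iθ₄} gives r₂ω₂e^{iθ₂}+r₃ω₃e^{iθ₃}=r₄ω₄e^{iθ₄}.
Eliminating the other unknown: ω₄ = r₂ω₂ sin(θ₂−θ₃) / [r₄ sin(θ₄−θ₃)].
Numerator sine = -0.29737; denominator sine = -0.99863.
Result = 0.2078·1.53·(-0.29737) / (0.6601·(-0.99863)) = +0.14343 rad/s; magnitude 0.14343 rad/s.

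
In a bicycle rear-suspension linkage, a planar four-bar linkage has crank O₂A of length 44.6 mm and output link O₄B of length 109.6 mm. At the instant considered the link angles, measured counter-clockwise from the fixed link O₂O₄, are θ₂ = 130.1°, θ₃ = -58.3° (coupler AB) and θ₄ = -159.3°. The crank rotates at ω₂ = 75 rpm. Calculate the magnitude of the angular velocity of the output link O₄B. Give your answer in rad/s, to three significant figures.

ω₂ = 7.854 rad/s (from 75 rpm).
Differentiating the loop-closure r₂e^{iθ₂}+r₃e^{iθ₃}=r₁+r₄e^{iθ₄} gives r₂ω₂e^{iθ₂}+r₃ω₃e^{iθ₃}=r₄ω₄e^{iθ₄}.
Eliminating the other unknown: ω₄ = r₂ω₂ sin(θ₂−θ₃) / [r₄ sin(θ₄−θ₃)].
Numerator sine = -0.14608; denominator sine = -0.98163.
Result = 0.0446·7.854·(-0.14608) / (0.1096·(-0.98163)) = +0.47563 rad/s; magnitude 0.47563 rad/s.

0.476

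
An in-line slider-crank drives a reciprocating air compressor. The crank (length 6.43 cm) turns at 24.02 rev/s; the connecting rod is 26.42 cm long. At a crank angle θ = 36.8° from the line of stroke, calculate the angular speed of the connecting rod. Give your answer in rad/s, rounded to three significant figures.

ω = 150.9 rad/s (converted from 24.02 rev/s).
The rod makes angle φ with the slider axis where L sinφ = r sinθ; differentiating, L cosφ·φ̇ = r ω cosθ.
L cosφ = √(L² − r² sin²θ) = 0.26138 m.
|ω_rod| = r ω |cosθ| / √(L² − r² sin²θ) = 0.0643·150.9·0.80073/0.26138 = 29.729 rad/s.

29.7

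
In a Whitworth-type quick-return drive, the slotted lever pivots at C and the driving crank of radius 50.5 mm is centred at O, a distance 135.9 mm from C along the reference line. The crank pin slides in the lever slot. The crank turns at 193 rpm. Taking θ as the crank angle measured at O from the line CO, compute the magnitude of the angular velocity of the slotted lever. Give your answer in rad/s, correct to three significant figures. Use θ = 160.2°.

9.74

ω = 20.21 rad/s (from 193 rpm).
Crank pin A relative to C: A = (d + r cosθ, r sinθ); lever angle φ = atan2(r sinθ, d + r cosθ).
Differentiating tanφ: φ̇ = rω(d cosθ + r)/(d² + r² + 2dr cosθ).
d² + r² + 2dr cosθ = |CA|² = 0.00810462 m²;  d cosθ + r = -0.077366 m.
|ω_lever| = |0.0505·20.21·-0.077366| / 0.00810462 = 9.743 rad/s.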